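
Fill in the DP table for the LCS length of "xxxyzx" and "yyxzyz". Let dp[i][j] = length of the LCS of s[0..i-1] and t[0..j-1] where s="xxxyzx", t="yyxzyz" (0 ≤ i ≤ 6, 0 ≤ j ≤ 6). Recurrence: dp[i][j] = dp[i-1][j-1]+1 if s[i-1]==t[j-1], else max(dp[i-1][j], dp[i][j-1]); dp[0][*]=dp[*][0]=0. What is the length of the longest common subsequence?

   ''  y  y  x  z  y  z
''  0  0  0  0  0  0  0
 x  0  0  0  1  1  1  1
 x  0  0  0  1  1  1  1
 x  0  0  0  1  1  1  1
 y  0  1  1  1  1  2  2
 z  0  1  1  1  2  2  3
 x  0  1  1  2  2  2  3

3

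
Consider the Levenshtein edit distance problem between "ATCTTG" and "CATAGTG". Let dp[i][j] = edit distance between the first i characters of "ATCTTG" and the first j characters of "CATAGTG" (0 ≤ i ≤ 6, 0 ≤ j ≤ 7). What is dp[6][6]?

4

   ''  C  A  T  A  G  T  G
''  0  1  2  3  4  5  6  7
 A  1  1  1  2  3  4  5  6
 T  2  2  2  1  2  3  4  5
 C  3  2  3  2  2  3  4  5
 T  4  3  3  3  3  3  3  4
 T  5  4  4  3  4  4  3  4
 G  6  5  5  4  4  4  4  3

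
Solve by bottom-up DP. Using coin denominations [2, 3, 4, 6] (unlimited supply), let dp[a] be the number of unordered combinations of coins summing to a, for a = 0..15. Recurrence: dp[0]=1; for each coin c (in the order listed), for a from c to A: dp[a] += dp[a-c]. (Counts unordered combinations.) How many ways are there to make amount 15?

11

after  coin     0     1     2     3     4     5     6     7     8     9    10    11    12    13    14    15
          2     1     0     1     0     1     0     1     0     1     0     1     0     1     0     1     0
          3     1     0     1     1     1     1     2     1     2     2     2     2     3     2     3     3
          4     1     0     1     1     2     1     3     2     4     3     5     4     7     5     8     7
          6     1     0     1     1     2     1     4     2     5     4     7     5    11     7    13    11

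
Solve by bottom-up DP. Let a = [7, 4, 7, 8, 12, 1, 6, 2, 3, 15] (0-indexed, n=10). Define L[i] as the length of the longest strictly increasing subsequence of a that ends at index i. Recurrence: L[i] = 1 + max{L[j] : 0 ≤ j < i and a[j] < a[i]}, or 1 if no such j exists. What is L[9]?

5

   i    0    1    2    3    4    5    6    7    8    9
a[i]    7    4    7    8   12    1    6    2    3   15
L[i]    1    1    2    3    4    1    2    2    3    5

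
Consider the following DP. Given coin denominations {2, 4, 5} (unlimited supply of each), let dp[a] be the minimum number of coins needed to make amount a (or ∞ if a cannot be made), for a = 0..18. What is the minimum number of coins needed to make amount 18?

4

 a  0  1  2  3  4  5  6  7  8  9 10 11 12 13 14 15 16 17 18
dp  0  -  1  -  1  1  2  2  2  2  2  3  3  3  3  3  4  4  4
(- denotes ∞ / unreachable)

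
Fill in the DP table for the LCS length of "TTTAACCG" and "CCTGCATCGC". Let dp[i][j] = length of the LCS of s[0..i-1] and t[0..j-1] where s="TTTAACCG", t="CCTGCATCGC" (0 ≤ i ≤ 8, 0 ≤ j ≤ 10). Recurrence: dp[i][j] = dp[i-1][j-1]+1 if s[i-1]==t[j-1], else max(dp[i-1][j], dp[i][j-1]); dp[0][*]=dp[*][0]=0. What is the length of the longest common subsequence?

   ''  C  C  T  G  C  A  T  C  G  C
''  0  0  0  0  0  0  0  0  0  0  0
 T  0  0  0  1  1  1  1  1  1  1  1
 T  0  0  0  1  1  1  1  2  2  2  2
 T  0  0  0  1  1  1  1  2  2  2  2
 A  0  0  0  1  1  1  2  2  2  2  2
 A  0  0  0  1  1  1  2  2  2  2  2
 C  0  1  1  1  1  2  2  2  3  3  3
 C  0  1  2  2  2  2  2  2  3  3  4
 G  0  1  2  2  3  3  3  3  3  4  4

4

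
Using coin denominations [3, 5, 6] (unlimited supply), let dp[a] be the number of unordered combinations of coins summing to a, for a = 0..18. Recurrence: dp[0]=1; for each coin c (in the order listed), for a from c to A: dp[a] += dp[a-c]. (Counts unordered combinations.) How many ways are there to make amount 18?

5

after  coin     0     1     2     3     4     5     6     7     8     9    10    11    12    13    14    15    16    17    18
          3     1     0     0     1     0     0     1     0     0     1     0     0     1     0     0     1     0     0     1
          5     1     0     0     1     0     1     1     0     1     1     1     1     1     1     1     2     1     1     2
          6     1     0     0     1     0     1     2     0     1     2     1     2     3     1     2     4     2     3     5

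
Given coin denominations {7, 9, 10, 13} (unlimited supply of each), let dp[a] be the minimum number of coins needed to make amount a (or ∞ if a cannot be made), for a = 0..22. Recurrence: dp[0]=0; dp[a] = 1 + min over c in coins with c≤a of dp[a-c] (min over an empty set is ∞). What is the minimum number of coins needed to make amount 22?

 a  0  1  2  3  4  5  6  7  8  9 10 11 12 13 14 15 16 17 18 19 20 21 22
dp  0  -  -  -  -  -  -  1  -  1  1  -  -  1  2  -  2  2  2  2  2  3  2
(- denotes ∞ / unreachable)

2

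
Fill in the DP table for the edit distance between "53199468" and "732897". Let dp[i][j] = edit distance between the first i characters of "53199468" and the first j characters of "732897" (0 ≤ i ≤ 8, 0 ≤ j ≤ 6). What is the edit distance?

6

   ''  7  3  2  8  9  7
''  0  1  2  3  4  5  6
 5  1  1  2  3  4  5  6
 3  2  2  1  2  3  4  5
 1  3  3  2  2  3  4  5
 9  4  4  3  3  3  3  4
 9  5  5  4  4  4  3  4
 4  6  6  5  5  5  4  4
 6  7  7  6  6  6  5  5
 8  8  8  7  7  6  6  6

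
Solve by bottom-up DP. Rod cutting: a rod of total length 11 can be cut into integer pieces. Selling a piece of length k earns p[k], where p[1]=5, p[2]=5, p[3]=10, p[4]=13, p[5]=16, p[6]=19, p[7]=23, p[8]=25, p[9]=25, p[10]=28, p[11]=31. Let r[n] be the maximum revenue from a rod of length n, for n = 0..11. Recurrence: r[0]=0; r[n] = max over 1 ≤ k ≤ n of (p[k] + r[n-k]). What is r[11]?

55

   n    0    1    2    3    4    5    6    7    8    9   10   11
r[n]    0    5   10   15   20   25   30   35   40   45   50   55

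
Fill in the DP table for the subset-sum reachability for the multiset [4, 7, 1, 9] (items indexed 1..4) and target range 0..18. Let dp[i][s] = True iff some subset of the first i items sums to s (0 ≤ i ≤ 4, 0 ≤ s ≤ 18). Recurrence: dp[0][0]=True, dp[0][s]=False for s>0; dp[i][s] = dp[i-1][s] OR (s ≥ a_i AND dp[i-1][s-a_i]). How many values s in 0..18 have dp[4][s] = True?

i\s   0   1   2   3   4   5   6   7   8   9  10  11  12  13  14  15  16  17  18
  0   T   F   F   F   F   F   F   F   F   F   F   F   F   F   F   F   F   F   F
  1   T   F   F   F   T   F   F   F   F   F   F   F   F   F   F   F   F   F   F
  2   T   F   F   F   T   F   F   T   F   F   F   T   F   F   F   F   F   F   F
  3   T   T   F   F   T   T   F   T   T   F   F   T   T   F   F   F   F   F   F
  4   T   T   F   F   T   T   F   T   T   T   T   T   T   T   T   F   T   T   F

14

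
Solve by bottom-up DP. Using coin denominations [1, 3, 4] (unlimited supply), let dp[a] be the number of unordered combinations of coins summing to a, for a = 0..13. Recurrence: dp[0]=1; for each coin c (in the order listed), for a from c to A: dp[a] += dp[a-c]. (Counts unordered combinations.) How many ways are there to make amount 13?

12

after  coin     0     1     2     3     4     5     6     7     8     9    10    11    12    13
          1     1     1     1     1     1     1     1     1     1     1     1     1     1     1
          3     1     1     1     2     2     2     3     3     3     4     4     4     5     5
          4     1     1     1     2     3     3     4     5     6     7     8     9    11    12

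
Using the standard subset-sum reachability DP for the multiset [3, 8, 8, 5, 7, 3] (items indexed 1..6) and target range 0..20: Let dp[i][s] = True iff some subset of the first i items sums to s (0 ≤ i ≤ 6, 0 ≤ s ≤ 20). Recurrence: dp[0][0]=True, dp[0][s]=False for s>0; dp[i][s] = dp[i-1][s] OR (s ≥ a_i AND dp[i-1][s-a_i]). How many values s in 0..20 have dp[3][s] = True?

6

i\s   0   1   2   3   4   5   6   7   8   9  10  11  12  13  14  15  16  17  18  19  20
  0   T   F   F   F   F   F   F   F   F   F   F   F   F   F   F   F   F   F   F   F   F
  1   T   F   F   T   F   F   F   F   F   F   F   F   F   F   F   F   F   F   F   F   F
  2   T   F   F   T   F   F   F   F   T   F   F   T   F   F   F   F   F   F   F   F   F
  3   T   F   F   T   F   F   F   F   T   F   F   T   F   F   F   F   T   F   F   T   F
  4   T   F   F   T   F   T   F   F   T   F   F   T   F   T   F   F   T   F   F   T   F
  5   T   F   F   T   F   T   F   T   T   F   T   T   T   T   F   T   T   F   T   T   T
  6   T   F   F   T   F   T   T   T   T   F   T   T   T   T   T   T   T   F   T   T   T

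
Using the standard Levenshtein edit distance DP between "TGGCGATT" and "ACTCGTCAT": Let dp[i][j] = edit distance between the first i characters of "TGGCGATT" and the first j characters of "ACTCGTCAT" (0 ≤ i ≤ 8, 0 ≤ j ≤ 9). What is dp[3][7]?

   ''  A  C  T  C  G  T  C  A  T
''  0  1  2  3  4  5  6  7  8  9
 T  1  1  2  2  3  4  5  6  7  8
 G  2  2  2  3  3  3  4  5  6  7
 G  3  3  3  3  4  3  4  5  6  7
 C  4  4  3  4  3  4  4  4  5  6
 G  5  5  4  4  4  3  4  5  5  6
 A  6  5  5  5  5  4  4  5  5  6
 T  7  6  6  5  6  5  4  5  6  5
 T  8  7  7  6  6  6  5  5  6  6

5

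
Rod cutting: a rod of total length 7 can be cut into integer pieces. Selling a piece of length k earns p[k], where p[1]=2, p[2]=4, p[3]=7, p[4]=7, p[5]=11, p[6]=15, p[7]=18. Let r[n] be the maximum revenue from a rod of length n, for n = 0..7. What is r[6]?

   n    0    1    2    3    4    5    6    7
r[n]    0    2    4    7    9   11   15   18

15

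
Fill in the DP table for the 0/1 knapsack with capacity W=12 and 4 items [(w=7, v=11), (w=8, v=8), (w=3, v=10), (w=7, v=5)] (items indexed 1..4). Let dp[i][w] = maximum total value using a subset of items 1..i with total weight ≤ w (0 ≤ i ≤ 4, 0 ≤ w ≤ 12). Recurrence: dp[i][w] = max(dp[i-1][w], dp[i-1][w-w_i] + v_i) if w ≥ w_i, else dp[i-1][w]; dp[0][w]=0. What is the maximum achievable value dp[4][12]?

i\w   0   1   2   3   4   5   6   7   8   9  10  11  12
  0   0   0   0   0   0   0   0   0   0   0   0   0   0
  1   0   0   0   0   0   0   0  11  11  11  11  11  11
  2   0   0   0   0   0   0   0  11  11  11  11  11  11
  3   0   0   0  10  10  10  10  11  11  11  21  21  21
  4   0   0   0  10  10  10  10  11  11  11  21  21  21

21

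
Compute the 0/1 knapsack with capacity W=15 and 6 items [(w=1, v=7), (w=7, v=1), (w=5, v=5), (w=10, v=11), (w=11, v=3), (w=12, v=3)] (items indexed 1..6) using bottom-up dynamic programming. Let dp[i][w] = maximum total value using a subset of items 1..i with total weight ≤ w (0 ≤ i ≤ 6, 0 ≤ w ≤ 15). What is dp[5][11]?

i\w   0   1   2   3   4   5   6   7   8   9  10  11  12  13  14  15
  0   0   0   0   0   0   0   0   0   0   0   0   0   0   0   0   0
  1   0   7   7   7   7   7   7   7   7   7   7   7   7   7   7   7
  2   0   7   7   7   7   7   7   7   8   8   8   8   8   8   8   8
  3   0   7   7   7   7   7  12  12  12  12  12  12  12  13  13  13
  4   0   7   7   7   7   7  12  12  12  12  12  18  18  18  18  18
  5   0   7   7   7   7   7  12  12  12  12  12  18  18  18  18  18
  6   0   7   7   7   7   7  12  12  12  12  12  18  18  18  18  18

18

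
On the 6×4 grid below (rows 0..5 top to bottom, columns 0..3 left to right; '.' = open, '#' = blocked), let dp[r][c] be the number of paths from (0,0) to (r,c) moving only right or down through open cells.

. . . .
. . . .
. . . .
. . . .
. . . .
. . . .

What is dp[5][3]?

r\c   0   1   2   3
  0   1   1   1   1
  1   1   2   3   4
  2   1   3   6  10
  3   1   4  10  20
  4   1   5  15  35
  5   1   6  21  56

56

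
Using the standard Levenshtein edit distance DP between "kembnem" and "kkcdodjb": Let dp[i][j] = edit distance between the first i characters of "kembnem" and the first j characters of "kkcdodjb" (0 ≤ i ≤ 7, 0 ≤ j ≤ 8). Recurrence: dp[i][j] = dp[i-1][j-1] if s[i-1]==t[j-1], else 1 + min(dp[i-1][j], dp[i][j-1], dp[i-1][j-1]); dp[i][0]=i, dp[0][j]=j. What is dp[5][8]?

   ''  k  k  c  d  o  d  j  b
''  0  1  2  3  4  5  6  7  8
 k  1  0  1  2  3  4  5  6  7
 e  2  1  1  2  3  4  5  6  7
 m  3  2  2  2  3  4  5  6  7
 b  4  3  3  3  3  4  5  6  6
 n  5  4  4  4  4  4  5  6  7
 e  6  5  5  5  5  5  5  6  7
 m  7  6  6  6  6  6  6  6  7

7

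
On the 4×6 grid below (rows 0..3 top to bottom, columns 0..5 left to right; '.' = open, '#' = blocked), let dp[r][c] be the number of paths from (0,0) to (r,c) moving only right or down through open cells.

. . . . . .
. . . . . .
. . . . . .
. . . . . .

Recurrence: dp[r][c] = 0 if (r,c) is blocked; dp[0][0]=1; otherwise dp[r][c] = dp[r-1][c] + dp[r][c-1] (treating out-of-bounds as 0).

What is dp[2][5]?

r\c   0   1   2   3   4   5
  0   1   1   1   1   1   1
  1   1   2   3   4   5   6
  2   1   3   6  10  15  21
  3   1   4  10  20  35  56

21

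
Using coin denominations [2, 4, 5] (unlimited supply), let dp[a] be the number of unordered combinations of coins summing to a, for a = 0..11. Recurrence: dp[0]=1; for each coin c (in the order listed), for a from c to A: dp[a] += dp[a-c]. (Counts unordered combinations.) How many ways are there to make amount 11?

2

after  coin     0     1     2     3     4     5     6     7     8     9    10    11
          2     1     0     1     0     1     0     1     0     1     0     1     0
          4     1     0     1     0     2     0     2     0     3     0     3     0
          5     1     0     1     0     2     1     2     1     3     2     4     2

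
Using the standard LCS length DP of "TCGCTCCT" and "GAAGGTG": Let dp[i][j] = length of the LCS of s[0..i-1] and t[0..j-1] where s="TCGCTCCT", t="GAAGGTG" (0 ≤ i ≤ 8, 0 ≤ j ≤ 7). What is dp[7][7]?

2

   ''  G  A  A  G  G  T  G
''  0  0  0  0  0  0  0  0
 T  0  0  0  0  0  0  1  1
 C  0  0  0  0  0  0  1  1
 G  0  1  1  1  1  1  1  2
 C  0  1  1  1  1  1  1  2
 T  0  1  1  1  1  1  2  2
 C  0  1  1  1  1  1  2  2
 C  0  1  1  1  1  1  2  2
 T  0  1  1  1  1  1  2  2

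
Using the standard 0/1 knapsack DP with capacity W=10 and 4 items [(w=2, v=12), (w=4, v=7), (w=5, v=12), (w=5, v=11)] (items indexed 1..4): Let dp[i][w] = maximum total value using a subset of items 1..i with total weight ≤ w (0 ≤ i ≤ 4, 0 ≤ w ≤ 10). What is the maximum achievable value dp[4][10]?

24

i\w   0   1   2   3   4   5   6   7   8   9  10
  0   0   0   0   0   0   0   0   0   0   0   0
  1   0   0  12  12  12  12  12  12  12  12  12
  2   0   0  12  12  12  12  19  19  19  19  19
  3   0   0  12  12  12  12  19  24  24  24  24
  4   0   0  12  12  12  12  19  24  24  24  24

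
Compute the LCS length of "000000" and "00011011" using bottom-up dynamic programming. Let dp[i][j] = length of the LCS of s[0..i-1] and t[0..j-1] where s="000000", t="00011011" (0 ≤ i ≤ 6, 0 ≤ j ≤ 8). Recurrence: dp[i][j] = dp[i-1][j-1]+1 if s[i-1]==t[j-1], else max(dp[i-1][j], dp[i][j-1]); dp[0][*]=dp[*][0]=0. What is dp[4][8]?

   ''  0  0  0  1  1  0  1  1
''  0  0  0  0  0  0  0  0  0
 0  0  1  1  1  1  1  1  1  1
 0  0  1  2  2  2  2  2  2  2
 0  0  1  2  3  3  3  3  3  3
 0  0  1  2  3  3  3  4  4  4
 0  0  1  2  3  3  3  4  4  4
 0  0  1  2  3  3  3  4  4  4

4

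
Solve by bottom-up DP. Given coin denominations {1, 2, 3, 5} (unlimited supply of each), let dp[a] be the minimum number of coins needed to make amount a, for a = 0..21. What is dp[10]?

 a  0  1  2  3  4  5  6  7  8  9 10 11 12 13 14 15 16 17 18 19 20 21
dp  0  1  1  1  2  1  2  2  2  3  2  3  3  3  4  3  4  4  4  5  4  5

2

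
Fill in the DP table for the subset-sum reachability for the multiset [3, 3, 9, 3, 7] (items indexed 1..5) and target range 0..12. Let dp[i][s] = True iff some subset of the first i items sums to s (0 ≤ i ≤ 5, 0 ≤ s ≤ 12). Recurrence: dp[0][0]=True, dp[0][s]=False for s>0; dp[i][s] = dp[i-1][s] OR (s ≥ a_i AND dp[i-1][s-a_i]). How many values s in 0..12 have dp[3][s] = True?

5

i\s   0   1   2   3   4   5   6   7   8   9  10  11  12
  0   T   F   F   F   F   F   F   F   F   F   F   F   F
  1   T   F   F   T   F   F   F   F   F   F   F   F   F
  2   T   F   F   T   F   F   T   F   F   F   F   F   F
  3   T   F   F   T   F   F   T   F   F   T   F   F   T
  4   T   F   F   T   F   F   T   F   F   T   F   F   T
  5   T   F   F   T   F   F   T   T   F   T   T   F   T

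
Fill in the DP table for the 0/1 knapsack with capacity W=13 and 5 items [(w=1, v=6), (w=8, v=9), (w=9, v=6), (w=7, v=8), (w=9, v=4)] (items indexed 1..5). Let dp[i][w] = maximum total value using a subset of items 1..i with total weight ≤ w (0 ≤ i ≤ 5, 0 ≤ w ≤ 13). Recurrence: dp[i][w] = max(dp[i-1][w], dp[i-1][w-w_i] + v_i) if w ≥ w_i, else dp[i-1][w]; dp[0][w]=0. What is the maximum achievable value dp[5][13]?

15

i\w   0   1   2   3   4   5   6   7   8   9  10  11  12  13
  0   0   0   0   0   0   0   0   0   0   0   0   0   0   0
  1   0   6   6   6   6   6   6   6   6   6   6   6   6   6
  2   0   6   6   6   6   6   6   6   9  15  15  15  15  15
  3   0   6   6   6   6   6   6   6   9  15  15  15  15  15
  4   0   6   6   6   6   6   6   8  14  15  15  15  15  15
  5   0   6   6   6   6   6   6   8  14  15  15  15  15  15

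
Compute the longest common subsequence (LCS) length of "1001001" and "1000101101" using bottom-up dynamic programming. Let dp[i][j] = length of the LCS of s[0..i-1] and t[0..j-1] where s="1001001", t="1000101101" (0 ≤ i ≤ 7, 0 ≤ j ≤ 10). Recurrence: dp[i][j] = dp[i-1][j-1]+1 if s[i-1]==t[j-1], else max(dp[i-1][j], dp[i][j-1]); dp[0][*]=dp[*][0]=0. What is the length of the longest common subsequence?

7

   ''  1  0  0  0  1  0  1  1  0  1
''  0  0  0  0  0  0  0  0  0  0  0
 1  0  1  1  1  1  1  1  1  1  1  1
 0  0  1  2  2  2  2  2  2  2  2  2
 0  0  1  2  3  3  3  3  3  3  3  3
 1  0  1  2  3  3  4  4  4  4  4  4
 0  0  1  2  3  4  4  5  5  5  5  5
 0  0  1  2  3  4  4  5  5  5  6  6
 1  0  1  2  3  4  5  5  6  6  6  7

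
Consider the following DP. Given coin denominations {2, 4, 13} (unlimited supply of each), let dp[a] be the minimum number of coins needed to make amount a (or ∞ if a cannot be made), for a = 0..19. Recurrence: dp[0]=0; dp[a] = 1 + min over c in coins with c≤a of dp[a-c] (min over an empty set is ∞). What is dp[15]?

2

 a  0  1  2  3  4  5  6  7  8  9 10 11 12 13 14 15 16 17 18 19
dp  0  -  1  -  1  -  2  -  2  -  3  -  3  1  4  2  4  2  5  3
(- denotes ∞ / unreachable)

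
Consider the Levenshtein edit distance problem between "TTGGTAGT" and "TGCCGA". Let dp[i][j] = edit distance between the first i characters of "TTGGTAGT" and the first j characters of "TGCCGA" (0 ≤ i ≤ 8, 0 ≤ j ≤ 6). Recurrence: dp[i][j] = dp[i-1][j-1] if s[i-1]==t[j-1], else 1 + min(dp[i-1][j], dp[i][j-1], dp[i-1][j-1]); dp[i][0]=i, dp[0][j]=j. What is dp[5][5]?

   ''  T  G  C  C  G  A
''  0  1  2  3  4  5  6
 T  1  0  1  2  3  4  5
 T  2  1  1  2  3  4  5
 G  3  2  1  2  3  3  4
 G  4  3  2  2  3  3  4
 T  5  4  3  3  3  4  4
 A  6  5  4  4  4  4  4
 G  7  6  5  5  5  4  5
 T  8  7  6  6  6  5  5

4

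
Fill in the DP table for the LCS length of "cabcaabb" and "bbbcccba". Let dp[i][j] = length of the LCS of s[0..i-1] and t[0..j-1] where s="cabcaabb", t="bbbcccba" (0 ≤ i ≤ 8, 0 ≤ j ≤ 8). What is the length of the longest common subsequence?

   ''  b  b  b  c  c  c  b  a
''  0  0  0  0  0  0  0  0  0
 c  0  0  0  0  1  1  1  1  1
 a  0  0  0  0  1  1  1  1  2
 b  0  1  1  1  1  1  1  2  2
 c  0  1  1  1  2  2  2  2  2
 a  0  1  1  1  2  2  2  2  3
 a  0  1  1  1  2  2  2  2  3
 b  0  1  2  2  2  2  2  3  3
 b  0  1  2  3  3  3  3  3  3

3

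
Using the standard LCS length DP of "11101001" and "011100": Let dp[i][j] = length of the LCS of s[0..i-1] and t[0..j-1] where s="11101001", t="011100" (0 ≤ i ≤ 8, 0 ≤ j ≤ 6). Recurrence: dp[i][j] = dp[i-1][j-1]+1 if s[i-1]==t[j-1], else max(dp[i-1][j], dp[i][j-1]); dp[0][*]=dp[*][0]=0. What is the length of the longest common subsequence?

   ''  0  1  1  1  0  0
''  0  0  0  0  0  0  0
 1  0  0  1  1  1  1  1
 1  0  0  1  2  2  2  2
 1  0  0  1  2  3  3  3
 0  0  1  1  2  3  4  4
 1  0  1  2  2  3  4  4
 0  0  1  2  2  3  4  5
 0  0  1  2  2  3  4  5
 1  0  1  2  3  3  4  5

5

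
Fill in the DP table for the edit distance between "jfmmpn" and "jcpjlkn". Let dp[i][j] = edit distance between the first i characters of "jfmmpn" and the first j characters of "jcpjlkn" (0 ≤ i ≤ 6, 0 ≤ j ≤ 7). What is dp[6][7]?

   ''  j  c  p  j  l  k  n
''  0  1  2  3  4  5  6  7
 j  1  0  1  2  3  4  5  6
 f  2  1  1  2  3  4  5  6
 m  3  2  2  2  3  4  5  6
 m  4  3  3  3  3  4  5  6
 p  5  4  4  3  4  4  5  6
 n  6  5  5  4  4  5  5  5

5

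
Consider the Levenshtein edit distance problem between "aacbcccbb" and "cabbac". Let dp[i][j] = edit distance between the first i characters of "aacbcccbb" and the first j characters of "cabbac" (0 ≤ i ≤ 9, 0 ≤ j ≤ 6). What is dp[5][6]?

3

   ''  c  a  b  b  a  c
''  0  1  2  3  4  5  6
 a  1  1  1  2  3  4  5
 a  2  2  1  2  3  3  4
 c  3  2  2  2  3  4  3
 b  4  3  3  2  2  3  4
 c  5  4  4  3  3  3  3
 c  6  5  5  4  4  4  3
 c  7  6  6  5  5  5  4
 b  8  7  7  6  5  6  5
 b  9  8  8  7  6  6  6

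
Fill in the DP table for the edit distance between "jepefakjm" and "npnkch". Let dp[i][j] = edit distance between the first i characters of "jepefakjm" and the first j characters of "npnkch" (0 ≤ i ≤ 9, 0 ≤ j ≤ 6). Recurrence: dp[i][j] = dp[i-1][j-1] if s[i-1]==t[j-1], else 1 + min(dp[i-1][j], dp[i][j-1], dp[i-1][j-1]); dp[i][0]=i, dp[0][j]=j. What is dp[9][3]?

   ''  n  p  n  k  c  h
''  0  1  2  3  4  5  6
 j  1  1  2  3  4  5  6
 e  2  2  2  3  4  5  6
 p  3  3  2  3  4  5  6
 e  4  4  3  3  4  5  6
 f  5  5  4  4  4  5  6
 a  6  6  5  5  5  5  6
 k  7  7  6  6  5  6  6
 j  8  8  7  7  6  6  7
 m  9  9  8  8  7  7  7

8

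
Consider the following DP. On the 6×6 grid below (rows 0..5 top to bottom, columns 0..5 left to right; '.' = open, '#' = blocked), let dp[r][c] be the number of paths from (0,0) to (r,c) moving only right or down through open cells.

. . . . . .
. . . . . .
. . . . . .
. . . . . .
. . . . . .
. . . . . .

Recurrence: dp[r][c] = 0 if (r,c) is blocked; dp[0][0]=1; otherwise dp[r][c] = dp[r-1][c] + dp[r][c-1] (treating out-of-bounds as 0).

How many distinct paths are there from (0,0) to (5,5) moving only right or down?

r\c   0   1   2   3   4   5
  0   1   1   1   1   1   1
  1   1   2   3   4   5   6
  2   1   3   6  10  15  21
  3   1   4  10  20  35  56
  4   1   5  15  35  70 126
  5   1   6  21  56 126 252

252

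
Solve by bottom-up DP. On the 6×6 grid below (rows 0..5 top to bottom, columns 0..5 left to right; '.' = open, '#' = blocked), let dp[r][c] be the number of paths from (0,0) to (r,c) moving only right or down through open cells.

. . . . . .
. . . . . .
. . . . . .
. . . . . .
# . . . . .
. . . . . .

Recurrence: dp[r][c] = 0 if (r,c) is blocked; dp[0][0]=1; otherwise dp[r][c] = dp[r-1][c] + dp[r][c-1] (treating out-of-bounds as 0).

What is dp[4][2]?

14

r\c   0   1   2   3   4   5
  0   1   1   1   1   1   1
  1   1   2   3   4   5   6
  2   1   3   6  10  15  21
  3   1   4  10  20  35  56
  4   0   4  14  34  69 125
  5   0   4  18  52 121 246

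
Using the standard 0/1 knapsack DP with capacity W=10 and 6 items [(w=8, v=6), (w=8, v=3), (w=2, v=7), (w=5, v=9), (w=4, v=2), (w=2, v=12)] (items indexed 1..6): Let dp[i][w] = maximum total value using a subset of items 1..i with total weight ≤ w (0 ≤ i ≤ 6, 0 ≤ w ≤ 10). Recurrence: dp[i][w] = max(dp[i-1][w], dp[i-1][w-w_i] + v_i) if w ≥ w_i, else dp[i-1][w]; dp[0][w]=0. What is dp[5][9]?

16

i\w   0   1   2   3   4   5   6   7   8   9  10
  0   0   0   0   0   0   0   0   0   0   0   0
  1   0   0   0   0   0   0   0   0   6   6   6
  2   0   0   0   0   0   0   0   0   6   6   6
  3   0   0   7   7   7   7   7   7   7   7  13
  4   0   0   7   7   7   9   9  16  16  16  16
  5   0   0   7   7   7   9   9  16  16  16  16
  6   0   0  12  12  19  19  19  21  21  28  28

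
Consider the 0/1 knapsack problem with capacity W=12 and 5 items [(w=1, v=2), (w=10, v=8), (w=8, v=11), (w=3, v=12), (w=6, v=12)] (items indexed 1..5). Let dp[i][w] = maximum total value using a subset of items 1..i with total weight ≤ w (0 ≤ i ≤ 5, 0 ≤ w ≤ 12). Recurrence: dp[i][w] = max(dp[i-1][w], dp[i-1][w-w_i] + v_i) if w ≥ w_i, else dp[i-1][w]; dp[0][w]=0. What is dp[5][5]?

i\w   0   1   2   3   4   5   6   7   8   9  10  11  12
  0   0   0   0   0   0   0   0   0   0   0   0   0   0
  1   0   2   2   2   2   2   2   2   2   2   2   2   2
  2   0   2   2   2   2   2   2   2   2   2   8  10  10
  3   0   2   2   2   2   2   2   2  11  13  13  13  13
  4   0   2   2  12  14  14  14  14  14  14  14  23  25
  5   0   2   2  12  14  14  14  14  14  24  26  26  26

14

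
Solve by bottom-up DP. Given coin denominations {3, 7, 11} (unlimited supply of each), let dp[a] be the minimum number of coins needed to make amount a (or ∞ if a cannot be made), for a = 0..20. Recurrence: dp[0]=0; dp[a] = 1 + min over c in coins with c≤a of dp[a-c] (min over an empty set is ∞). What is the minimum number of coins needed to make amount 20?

 a  0  1  2  3  4  5  6  7  8  9 10 11 12 13 14 15 16 17 18 19 20
dp  0  -  -  1  -  -  2  1  -  3  2  1  4  3  2  5  4  3  2  5  4
(- denotes ∞ / unreachable)

4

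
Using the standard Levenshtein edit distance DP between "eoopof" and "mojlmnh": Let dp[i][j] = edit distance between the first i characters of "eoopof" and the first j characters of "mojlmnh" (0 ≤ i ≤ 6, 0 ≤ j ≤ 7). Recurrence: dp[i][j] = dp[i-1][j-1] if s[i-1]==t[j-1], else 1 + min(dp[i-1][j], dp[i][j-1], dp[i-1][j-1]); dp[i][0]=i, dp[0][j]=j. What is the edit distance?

   ''  m  o  j  l  m  n  h
''  0  1  2  3  4  5  6  7
 e  1  1  2  3  4  5  6  7
 o  2  2  1  2  3  4  5  6
 o  3  3  2  2  3  4  5  6
 p  4  4  3  3  3  4  5  6
 o  5  5  4  4  4  4  5  6
 f  6  6  5  5  5  5  5  6

6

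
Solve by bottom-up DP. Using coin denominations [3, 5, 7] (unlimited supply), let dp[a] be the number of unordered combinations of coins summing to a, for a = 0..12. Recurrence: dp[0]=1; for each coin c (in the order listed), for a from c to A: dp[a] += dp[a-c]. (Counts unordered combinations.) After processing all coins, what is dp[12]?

2

after  coin     0     1     2     3     4     5     6     7     8     9    10    11    12
          3     1     0     0     1     0     0     1     0     0     1     0     0     1
          5     1     0     0     1     0     1     1     0     1     1     1     1     1
          7     1     0     0     1     0     1     1     1     1     1     2     1     2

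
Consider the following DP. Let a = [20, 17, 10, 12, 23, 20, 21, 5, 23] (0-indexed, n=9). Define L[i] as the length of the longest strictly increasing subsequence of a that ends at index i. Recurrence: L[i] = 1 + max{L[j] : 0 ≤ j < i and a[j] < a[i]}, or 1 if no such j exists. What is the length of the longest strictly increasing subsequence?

5

   i    0    1    2    3    4    5    6    7    8
a[i]   20   17   10   12   23   20   21    5   23
L[i]    1    1    1    2    3    3    4    1    5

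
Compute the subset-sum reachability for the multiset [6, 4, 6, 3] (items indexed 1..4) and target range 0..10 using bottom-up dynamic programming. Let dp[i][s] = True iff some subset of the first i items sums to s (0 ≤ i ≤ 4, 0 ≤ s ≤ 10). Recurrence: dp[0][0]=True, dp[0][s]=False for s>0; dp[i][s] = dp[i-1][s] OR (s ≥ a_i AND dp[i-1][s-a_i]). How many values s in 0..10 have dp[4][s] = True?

i\s   0   1   2   3   4   5   6   7   8   9  10
  0   T   F   F   F   F   F   F   F   F   F   F
  1   T   F   F   F   F   F   T   F   F   F   F
  2   T   F   F   F   T   F   T   F   F   F   T
  3   T   F   F   F   T   F   T   F   F   F   T
  4   T   F   F   T   T   F   T   T   F   T   T

7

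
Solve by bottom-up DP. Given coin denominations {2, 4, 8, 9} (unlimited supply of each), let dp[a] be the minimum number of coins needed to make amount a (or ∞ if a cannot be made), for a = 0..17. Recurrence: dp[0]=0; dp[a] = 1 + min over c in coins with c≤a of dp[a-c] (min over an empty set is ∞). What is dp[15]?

 a  0  1  2  3  4  5  6  7  8  9 10 11 12 13 14 15 16 17
dp  0  -  1  -  1  -  2  -  1  1  2  2  2  2  3  3  2  2
(- denotes ∞ / unreachable)

3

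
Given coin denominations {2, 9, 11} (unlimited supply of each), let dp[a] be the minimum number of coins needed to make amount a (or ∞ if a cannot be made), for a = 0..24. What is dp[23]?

7

 a  0  1  2  3  4  5  6  7  8  9 10 11 12 13 14 15 16 17 18 19 20 21 22 23 24
dp  0  -  1  -  2  -  3  -  4  1  5  1  6  2  7  3  8  4  2  5  2  6  2  7  3
(- denotes ∞ / unreachable)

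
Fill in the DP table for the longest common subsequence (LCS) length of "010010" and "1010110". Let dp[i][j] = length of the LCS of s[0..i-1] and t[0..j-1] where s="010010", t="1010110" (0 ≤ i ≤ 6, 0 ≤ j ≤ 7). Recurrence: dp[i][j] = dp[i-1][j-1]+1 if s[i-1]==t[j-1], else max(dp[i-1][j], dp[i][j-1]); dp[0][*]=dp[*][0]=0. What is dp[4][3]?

   ''  1  0  1  0  1  1  0
''  0  0  0  0  0  0  0  0
 0  0  0  1  1  1  1  1  1
 1  0  1  1  2  2  2  2  2
 0  0  1  2  2  3  3  3  3
 0  0  1  2  2  3  3  3  4
 1  0  1  2  3  3  4  4  4
 0  0  1  2  3  4  4  4  5

2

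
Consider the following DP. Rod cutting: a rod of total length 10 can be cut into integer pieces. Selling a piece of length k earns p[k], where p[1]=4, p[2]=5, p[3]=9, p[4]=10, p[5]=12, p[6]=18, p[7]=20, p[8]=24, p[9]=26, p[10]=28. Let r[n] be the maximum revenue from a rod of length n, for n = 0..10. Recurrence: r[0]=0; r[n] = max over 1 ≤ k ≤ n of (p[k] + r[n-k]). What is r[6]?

   n    0    1    2    3    4    5    6    7    8    9   10
r[n]    0    4    8   12   16   20   24   28   32   36   40

24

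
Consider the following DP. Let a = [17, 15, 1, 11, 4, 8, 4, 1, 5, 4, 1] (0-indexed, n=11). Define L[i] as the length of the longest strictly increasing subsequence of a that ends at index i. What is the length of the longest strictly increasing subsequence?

3

   i    0    1    2    3    4    5    6    7    8    9   10
a[i]   17   15    1   11    4    8    4    1    5    4    1
L[i]    1    1    1    2    2    3    2    1    3    2    1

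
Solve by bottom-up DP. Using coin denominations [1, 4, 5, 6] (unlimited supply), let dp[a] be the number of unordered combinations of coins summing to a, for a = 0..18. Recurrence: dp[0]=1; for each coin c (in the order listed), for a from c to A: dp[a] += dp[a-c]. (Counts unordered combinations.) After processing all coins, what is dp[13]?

12

after  coin     0     1     2     3     4     5     6     7     8     9    10    11    12    13    14    15    16    17    18
          1     1     1     1     1     1     1     1     1     1     1     1     1     1     1     1     1     1     1     1
          4     1     1     1     1     2     2     2     2     3     3     3     3     4     4     4     4     5     5     5
          5     1     1     1     1     2     3     3     3     4     5     6     6     7     8     9    10    11    12    13
          6     1     1     1     1     2     3     4     4     5     6     8     9    11    12    14    16    19    21    24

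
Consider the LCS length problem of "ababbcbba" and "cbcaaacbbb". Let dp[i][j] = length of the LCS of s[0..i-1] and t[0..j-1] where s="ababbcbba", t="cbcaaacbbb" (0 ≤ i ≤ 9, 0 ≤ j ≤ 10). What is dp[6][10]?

4

   ''  c  b  c  a  a  a  c  b  b  b
''  0  0  0  0  0  0  0  0  0  0  0
 a  0  0  0  0  1  1  1  1  1  1  1
 b  0  0  1  1  1  1  1  1  2  2  2
 a  0  0  1  1  2  2  2  2  2  2  2
 b  0  0  1  1  2  2  2  2  3  3  3
 b  0  0  1  1  2  2  2  2  3  4  4
 c  0  1  1  2  2  2  2  3  3  4  4
 b  0  1  2  2  2  2  2  3  4  4  5
 b  0  1  2  2  2  2  2  3  4  5  5
 a  0  1  2  2  3  3  3  3  4  5  5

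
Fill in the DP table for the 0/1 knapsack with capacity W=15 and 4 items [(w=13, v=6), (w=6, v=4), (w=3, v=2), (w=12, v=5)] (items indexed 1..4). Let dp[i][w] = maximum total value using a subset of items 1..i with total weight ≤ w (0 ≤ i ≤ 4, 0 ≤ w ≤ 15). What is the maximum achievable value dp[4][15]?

i\w   0   1   2   3   4   5   6   7   8   9  10  11  12  13  14  15
  0   0   0   0   0   0   0   0   0   0   0   0   0   0   0   0   0
  1   0   0   0   0   0   0   0   0   0   0   0   0   0   6   6   6
  2   0   0   0   0   0   0   4   4   4   4   4   4   4   6   6   6
  3   0   0   0   2   2   2   4   4   4   6   6   6   6   6   6   6
  4   0   0   0   2   2   2   4   4   4   6   6   6   6   6   6   7

7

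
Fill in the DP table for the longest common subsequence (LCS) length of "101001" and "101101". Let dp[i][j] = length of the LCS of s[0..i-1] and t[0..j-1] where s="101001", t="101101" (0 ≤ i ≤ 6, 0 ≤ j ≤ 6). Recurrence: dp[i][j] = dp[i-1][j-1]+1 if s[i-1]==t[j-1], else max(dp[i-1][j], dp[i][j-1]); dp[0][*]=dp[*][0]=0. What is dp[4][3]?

   ''  1  0  1  1  0  1
''  0  0  0  0  0  0  0
 1  0  1  1  1  1  1  1
 0  0  1  2  2  2  2  2
 1  0  1  2  3  3  3  3
 0  0  1  2  3  3  4  4
 0  0  1  2  3  3  4  4
 1  0  1  2  3  4  4  5

3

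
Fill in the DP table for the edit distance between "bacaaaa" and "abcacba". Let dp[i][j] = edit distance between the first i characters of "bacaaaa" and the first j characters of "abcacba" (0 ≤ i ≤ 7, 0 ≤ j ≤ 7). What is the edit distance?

4

   ''  a  b  c  a  c  b  a
''  0  1  2  3  4  5  6  7
 b  1  1  1  2  3  4  5  6
 a  2  1  2  2  2  3  4  5
 c  3  2  2  2  3  2  3  4
 a  4  3  3  3  2  3  3  3
 a  5  4  4  4  3  3  4  3
 a  6  5  5  5  4  4  4  4
 a  7  6  6  6  5  5  5  4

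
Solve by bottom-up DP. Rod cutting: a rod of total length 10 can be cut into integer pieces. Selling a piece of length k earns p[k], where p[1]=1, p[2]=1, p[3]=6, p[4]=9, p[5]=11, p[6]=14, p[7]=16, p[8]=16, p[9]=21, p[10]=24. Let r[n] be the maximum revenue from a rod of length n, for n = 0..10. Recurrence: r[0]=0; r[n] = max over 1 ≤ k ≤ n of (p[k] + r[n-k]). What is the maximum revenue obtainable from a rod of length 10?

24

   n    0    1    2    3    4    5    6    7    8    9   10
r[n]    0    1    2    6    9   11   14   16   18   21   24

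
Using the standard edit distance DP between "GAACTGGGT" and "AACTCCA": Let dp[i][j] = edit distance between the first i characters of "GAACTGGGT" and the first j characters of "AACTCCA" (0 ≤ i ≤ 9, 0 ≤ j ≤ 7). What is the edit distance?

   ''  A  A  C  T  C  C  A
''  0  1  2  3  4  5  6  7
 G  1  1  2  3  4  5  6  7
 A  2  1  1  2  3  4  5  6
 A  3  2  1  2  3  4  5  5
 C  4  3  2  1  2  3  4  5
 T  5  4  3  2  1  2  3  4
 G  6  5  4  3  2  2  3  4
 G  7  6  5  4  3  3  3  4
 G  8  7  6  5  4  4  4  4
 T  9  8  7  6  5  5  5  5

5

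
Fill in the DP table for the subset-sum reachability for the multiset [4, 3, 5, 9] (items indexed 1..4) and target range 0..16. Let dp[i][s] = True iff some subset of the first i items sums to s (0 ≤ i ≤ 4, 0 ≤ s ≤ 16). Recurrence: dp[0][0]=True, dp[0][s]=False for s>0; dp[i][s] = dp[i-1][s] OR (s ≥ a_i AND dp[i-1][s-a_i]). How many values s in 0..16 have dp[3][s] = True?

i\s   0   1   2   3   4   5   6   7   8   9  10  11  12  13  14  15  16
  0   T   F   F   F   F   F   F   F   F   F   F   F   F   F   F   F   F
  1   T   F   F   F   T   F   F   F   F   F   F   F   F   F   F   F   F
  2   T   F   F   T   T   F   F   T   F   F   F   F   F   F   F   F   F
  3   T   F   F   T   T   T   F   T   T   T   F   F   T   F   F   F   F
  4   T   F   F   T   T   T   F   T   T   T   F   F   T   T   T   F   T

8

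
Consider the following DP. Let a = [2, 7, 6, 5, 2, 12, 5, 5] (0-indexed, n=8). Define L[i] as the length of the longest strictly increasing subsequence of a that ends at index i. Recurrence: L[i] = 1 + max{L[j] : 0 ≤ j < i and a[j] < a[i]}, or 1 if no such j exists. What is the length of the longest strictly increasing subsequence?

   i    0    1    2    3    4    5    6    7
a[i]    2    7    6    5    2   12    5    5
L[i]    1    2    2    2    1    3    2    2

3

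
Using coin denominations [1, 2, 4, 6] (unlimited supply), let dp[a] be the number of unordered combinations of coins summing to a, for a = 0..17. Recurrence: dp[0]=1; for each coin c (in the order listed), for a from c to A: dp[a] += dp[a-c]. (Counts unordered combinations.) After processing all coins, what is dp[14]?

after  coin     0     1     2     3     4     5     6     7     8     9    10    11    12    13    14    15    16    17
          1     1     1     1     1     1     1     1     1     1     1     1     1     1     1     1     1     1     1
          2     1     1     2     2     3     3     4     4     5     5     6     6     7     7     8     8     9     9
          4     1     1     2     2     4     4     6     6     9     9    12    12    16    16    20    20    25    25
          6     1     1     2     2     4     4     7     7    11    11    16    16    23    23    31    31    41    41

31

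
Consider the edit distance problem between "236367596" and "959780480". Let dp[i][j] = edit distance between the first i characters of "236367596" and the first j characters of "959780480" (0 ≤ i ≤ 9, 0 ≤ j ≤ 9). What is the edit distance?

   ''  9  5  9  7  8  0  4  8  0
''  0  1  2  3  4  5  6  7  8  9
 2  1  1  2  3  4  5  6  7  8  9
 3  2  2  2  3  4  5  6  7  8  9
 6  3  3  3  3  4  5  6  7  8  9
 3  4  4  4  4  4  5  6  7  8  9
 6  5  5  5  5  5  5  6  7  8  9
 7  6  6  6  6  5  6  6  7  8  9
 5  7  7  6  7  6  6  7  7  8  9
 9  8  7  7  6  7  7  7  8  8  9
 6  9  8  8  7  7  8  8  8  9  9

9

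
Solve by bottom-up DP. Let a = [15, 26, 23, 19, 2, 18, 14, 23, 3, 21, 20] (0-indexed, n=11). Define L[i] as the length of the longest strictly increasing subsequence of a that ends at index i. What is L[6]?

   i    0    1    2    3    4    5    6    7    8    9   10
a[i]   15   26   23   19    2   18   14   23    3   21   20
L[i]    1    2    2    2    1    2    2    3    2    3    3

2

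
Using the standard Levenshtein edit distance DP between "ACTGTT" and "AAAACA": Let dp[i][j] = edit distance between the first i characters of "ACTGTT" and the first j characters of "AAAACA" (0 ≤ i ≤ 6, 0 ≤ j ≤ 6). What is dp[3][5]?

   ''  A  A  A  A  C  A
''  0  1  2  3  4  5  6
 A  1  0  1  2  3  4  5
 C  2  1  1  2  3  3  4
 T  3  2  2  2  3  4  4
 G  4  3  3  3  3  4  5
 T  5  4  4  4  4  4  5
 T  6  5  5  5  5  5  5

4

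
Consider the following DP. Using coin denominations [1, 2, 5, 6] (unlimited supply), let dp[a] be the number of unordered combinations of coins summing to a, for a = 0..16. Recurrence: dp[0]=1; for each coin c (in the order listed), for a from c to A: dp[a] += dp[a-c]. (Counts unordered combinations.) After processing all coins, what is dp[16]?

after  coin     0     1     2     3     4     5     6     7     8     9    10    11    12    13    14    15    16
          1     1     1     1     1     1     1     1     1     1     1     1     1     1     1     1     1     1
          2     1     1     2     2     3     3     4     4     5     5     6     6     7     7     8     8     9
          5     1     1     2     2     3     4     5     6     7     8    10    11    13    14    16    18    20
          6     1     1     2     2     3     4     6     7     9    10    13    15    19    21    25    28    33

33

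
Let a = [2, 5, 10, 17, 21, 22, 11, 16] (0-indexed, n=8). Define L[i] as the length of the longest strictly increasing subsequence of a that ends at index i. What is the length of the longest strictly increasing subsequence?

6

   i    0    1    2    3    4    5    6    7
a[i]    2    5   10   17   21   22   11   16
L[i]    1    2    3    4    5    6    4    5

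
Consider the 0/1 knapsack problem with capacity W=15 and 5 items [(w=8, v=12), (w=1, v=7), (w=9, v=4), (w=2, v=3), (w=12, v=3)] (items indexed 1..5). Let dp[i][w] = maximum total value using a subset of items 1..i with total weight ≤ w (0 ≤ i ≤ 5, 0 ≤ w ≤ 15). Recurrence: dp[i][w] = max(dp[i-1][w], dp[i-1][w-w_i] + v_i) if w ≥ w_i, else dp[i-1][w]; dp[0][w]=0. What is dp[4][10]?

19

i\w   0   1   2   3   4   5   6   7   8   9  10  11  12  13  14  15
  0   0   0   0   0   0   0   0   0   0   0   0   0   0   0   0   0
  1   0   0   0   0   0   0   0   0  12  12  12  12  12  12  12  12
  2   0   7   7   7   7   7   7   7  12  19  19  19  19  19  19  19
  3   0   7   7   7   7   7   7   7  12  19  19  19  19  19  19  19
  4   0   7   7  10  10  10  10  10  12  19  19  22  22  22  22  22
  5   0   7   7  10  10  10  10  10  12  19  19  22  22  22  22  22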